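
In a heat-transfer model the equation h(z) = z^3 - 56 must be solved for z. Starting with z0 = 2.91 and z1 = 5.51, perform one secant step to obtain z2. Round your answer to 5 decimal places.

h(2.91) = -31.3578290, h(5.51) = 111.2841510
z2 = 5.5100000 − 111.2841510·(5.5100000 − 2.9100000) / (111.2841510 − (-31.3578290)) = 5.5100000 − (289.3387926)/(142.6419800) = 3.4815734

3.48157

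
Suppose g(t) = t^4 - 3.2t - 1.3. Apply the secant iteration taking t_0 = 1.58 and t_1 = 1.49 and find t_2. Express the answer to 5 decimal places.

1.59099

g(1.58) = -0.1239870, g(1.49) = -1.1391560
t_2 = 1.4900000 − (-1.1391560)·(1.4900000 − 1.5800000) / (-1.1391560 − (-0.1239870)) = 1.4900000 − (0.1025240)/(-1.0151690) = 1.5909921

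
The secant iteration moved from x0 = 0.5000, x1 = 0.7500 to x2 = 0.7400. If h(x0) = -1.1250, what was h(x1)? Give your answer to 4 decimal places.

0.0469

The secant line through (0.5000, -1.1250) and (0.7500, h(x1)) crosses zero at x2 = 0.7400.
So (0.5000, -1.1250), (0.7500, h(x1)), (0.7400, 0) are collinear:
h(x1) = -1.1250 · (0.7500 − 0.7400) / (0.5000 − 0.7400) = -1.1250 · (0.010000)/(-0.240000) = 0.046875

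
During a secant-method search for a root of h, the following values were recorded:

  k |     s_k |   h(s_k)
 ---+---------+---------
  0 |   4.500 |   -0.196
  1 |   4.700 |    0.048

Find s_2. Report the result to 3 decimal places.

s_2 = 4.700 − 0.048·(4.700 − 4.500) / (0.048 − (-0.196))
   = 4.700 − (0.00960)/(0.24400) = 4.66066

4.661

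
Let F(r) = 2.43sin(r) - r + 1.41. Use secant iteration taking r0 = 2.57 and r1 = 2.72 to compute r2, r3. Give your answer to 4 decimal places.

F(2.57) = 0.154562, F(2.72) = -0.315610
r2 = 2.720000 − (-0.315610)·(2.720000 − 2.570000) / (-0.315610 − 0.154562) = 2.720000 − (-0.047341)/(-0.470172) = 2.619310
F(2.619310) = 0.002918
r3 = 2.619310 − 0.002918·(2.619310 − 2.720000) / (0.002918 − (-0.315610)) = 2.619310 − (-0.000294)/(0.318528) = 2.620233

2.6193, 2.6202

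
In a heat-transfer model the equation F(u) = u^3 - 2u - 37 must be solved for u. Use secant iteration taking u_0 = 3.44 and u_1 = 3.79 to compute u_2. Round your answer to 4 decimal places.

F(3.44) = -3.172416, F(3.79) = 9.859939
u_2 = 3.790000 − 9.859939·(3.790000 − 3.440000) / (9.859939 − (-3.172416)) = 3.790000 − (3.450979)/(13.032355) = 3.525199

3.5252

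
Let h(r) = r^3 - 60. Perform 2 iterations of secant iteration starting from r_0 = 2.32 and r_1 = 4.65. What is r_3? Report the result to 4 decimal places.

h(2.32) = -47.512832, h(4.65) = 40.544625
r_2 = 4.650000 − 40.544625·(4.650000 − 2.320000) / (40.544625 − (-47.512832)) = 4.650000 − (94.468976)/(88.057457) = 3.577189
h(3.577189) = -14.225270
r_3 = 3.577189 − (-14.225270)·(3.577189 − 4.650000) / (-14.225270 − 40.544625) = 3.577189 − (15.261021)/(-54.769895) = 3.855828

3.8558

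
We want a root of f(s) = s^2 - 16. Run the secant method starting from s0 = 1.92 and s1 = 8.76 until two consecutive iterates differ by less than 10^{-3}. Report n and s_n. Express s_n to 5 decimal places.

f(1.92) = -12.3136000, f(8.76) = 60.7376000
s2 = 8.7600000 − 60.7376000·(6.8400000)/(73.0512000) = 3.0729588;  |Δ| = 5.6870412
f(3.0729588) = -6.5569242
s3 = 3.0729588 − (-6.5569242)·(-5.6870412)/(-67.2945242) = 3.6270826;  |Δ| = 0.5541238
f(3.6270826) = -2.8442717
s4 = 3.6270826 − (-2.8442717)·(0.5541238)/(3.7126525) = 4.0515982;  |Δ| = 0.4245155
f(4.0515982) = 0.4154476
s5 = 4.0515982 − 0.4154476·(0.4245155)/(3.2597194) = 3.9974941;  |Δ| = 0.0541040
f(3.9974941) = -0.0200408
s6 = 3.9974941 − (-0.0200408)·(-0.0541040)/(-0.4354884) = 3.9999839;  |Δ| = 0.0024898
f(3.9999839) = -0.0001285
s7 = 3.9999839 − (-0.0001285)·(0.0024898)/(0.0199122) = 4.0000000;  |Δ| = 0.0000161
|s7 − s6| = 0.0000161 < 10^{-3}

n = 7, s_n = 4.00000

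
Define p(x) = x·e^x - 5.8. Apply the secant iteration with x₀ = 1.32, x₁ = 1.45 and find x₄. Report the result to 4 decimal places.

1.4125

p(1.32) = -0.858684, p(1.45) = 0.381516
x₂ = 1.450000 − 0.381516·(1.450000 − 1.320000) / (0.381516 − (-0.858684)) = 1.450000 − (0.049597)/(1.240200) = 1.410009
p(1.410009) = -0.024616
x₃ = 1.410009 − (-0.024616)·(1.410009 − 1.450000) / (-0.024616 − 0.381516) = 1.410009 − (0.000984)/(-0.406132) = 1.412433
p(1.412433) = -0.000648
x₄ = 1.412433 − (-0.000648)·(1.412433 − 1.410009) / (-0.000648 − (-0.024616)) = 1.412433 − (-0.000002)/(0.023968) = 1.412498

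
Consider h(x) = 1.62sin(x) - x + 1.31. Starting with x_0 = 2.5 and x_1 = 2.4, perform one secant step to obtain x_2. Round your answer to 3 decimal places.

2.402

h(2.5) = -0.22048, h(2.4) = 0.00425
x_2 = 2.40000 − 0.00425·(2.40000 − 2.50000) / (0.00425 − (-0.22048)) = 2.40000 − (-0.00043)/(0.22473) = 2.40189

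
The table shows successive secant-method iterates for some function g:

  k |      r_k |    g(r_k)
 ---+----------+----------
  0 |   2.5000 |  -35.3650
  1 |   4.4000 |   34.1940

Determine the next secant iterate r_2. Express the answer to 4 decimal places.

r_2 = 4.4000 − 34.1940·(4.4000 − 2.5000) / (34.1940 − (-35.3650))
   = 4.4000 − (64.968600)/(69.559000) = 3.465993

3.4660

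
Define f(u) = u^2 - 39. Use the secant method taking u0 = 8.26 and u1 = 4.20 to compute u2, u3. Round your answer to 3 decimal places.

f(8.26) = 29.22760, f(4.20) = -21.36000
u2 = 4.20000 − (-21.36000)·(4.20000 − 8.26000) / (-21.36000 − 29.22760) = 4.20000 − (86.72160)/(-50.58760) = 5.91429
f(5.91429) = -4.02122
u3 = 5.91429 − (-4.02122)·(5.91429 − 4.20000) / (-4.02122 − (-21.36000)) = 5.91429 − (-6.89353)/(17.33878) = 6.31186

5.914, 6.312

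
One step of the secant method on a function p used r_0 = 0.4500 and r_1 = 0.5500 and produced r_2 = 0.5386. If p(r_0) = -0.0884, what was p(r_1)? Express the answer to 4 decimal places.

The secant line through (0.4500, -0.0884) and (0.5500, p(r_1)) crosses zero at r_2 = 0.5386.
So (0.4500, -0.0884), (0.5500, p(r_1)), (0.5386, 0) are collinear:
p(r_1) = -0.0884 · (0.5500 − 0.5386) / (0.4500 − 0.5386) = -0.0884 · (0.011400)/(-0.088600) = 0.011374

0.0114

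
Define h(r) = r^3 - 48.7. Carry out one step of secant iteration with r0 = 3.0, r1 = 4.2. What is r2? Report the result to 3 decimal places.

3.553

h(3.0) = -21.70000, h(4.2) = 25.38800
r2 = 4.20000 − 25.38800·(4.20000 − 3.00000) / (25.38800 − (-21.70000)) = 4.20000 − (30.46560)/(47.08800) = 3.55301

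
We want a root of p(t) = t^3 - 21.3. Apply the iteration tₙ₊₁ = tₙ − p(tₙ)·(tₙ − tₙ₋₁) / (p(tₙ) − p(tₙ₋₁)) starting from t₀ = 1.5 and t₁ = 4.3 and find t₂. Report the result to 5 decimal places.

p(1.5) = -17.9250000, p(4.3) = 58.2070000
t₂ = 4.3000000 − 58.2070000·(4.3000000 − 1.5000000) / (58.2070000 − (-17.9250000)) = 4.3000000 − (162.9796000)/(76.1320000) = 2.1592497

2.15925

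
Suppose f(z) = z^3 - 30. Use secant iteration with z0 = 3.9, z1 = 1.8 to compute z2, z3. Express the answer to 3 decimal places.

f(3.9) = 29.31900, f(1.8) = -24.16800
z2 = 1.80000 − (-24.16800)·(1.80000 − 3.90000) / (-24.16800 − 29.31900) = 1.80000 − (50.75280)/(-53.48700) = 2.74888
f(2.74888) = -9.22850
z3 = 2.74888 − (-9.22850)·(2.74888 − 1.80000) / (-9.22850 − (-24.16800)) = 2.74888 − (-8.75675)/(14.93950) = 3.33503

2.749, 3.335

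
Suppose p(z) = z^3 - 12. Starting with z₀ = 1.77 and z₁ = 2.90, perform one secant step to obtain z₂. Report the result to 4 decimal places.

2.1571

p(1.77) = -6.454767, p(2.90) = 12.389000
z₂ = 2.900000 − 12.389000·(2.900000 − 1.770000) / (12.389000 − (-6.454767)) = 2.900000 − (13.999570)/(18.843767) = 2.157072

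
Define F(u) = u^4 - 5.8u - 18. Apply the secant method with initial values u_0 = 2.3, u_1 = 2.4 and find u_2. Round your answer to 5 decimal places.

2.37274

F(2.3) = -3.3559000, F(2.4) = 1.2576000
u_2 = 2.4000000 − 1.2576000·(2.4000000 − 2.3000000) / (1.2576000 − (-3.3559000)) = 2.4000000 − (0.1257600)/(4.6135000) = 2.3727409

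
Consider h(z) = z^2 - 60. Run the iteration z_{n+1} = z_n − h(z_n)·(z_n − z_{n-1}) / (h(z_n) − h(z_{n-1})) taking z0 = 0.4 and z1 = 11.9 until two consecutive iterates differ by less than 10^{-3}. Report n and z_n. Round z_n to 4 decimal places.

n = 7, z_n = 7.7460

h(0.4) = -59.840000, h(11.9) = 81.610000
z2 = 11.900000 − 81.610000·(11.500000)/(141.450000) = 5.265041;  |Δ| = 6.634959
h(5.265041) = -32.279347
z3 = 5.265041 − (-32.279347)·(-6.634959)/(-113.889347) = 7.145569;  |Δ| = 1.880528
h(7.145569) = -8.940843
z4 = 7.145569 − (-8.940843)·(1.880528)/(23.338504) = 7.865988;  |Δ| = 0.720419
h(7.865988) = 1.873773
z5 = 7.865988 − 1.873773·(0.720419)/(10.814615) = 7.741166;  |Δ| = 0.124822
h(7.741166) = -0.074344
z6 = 7.741166 − (-0.074344)·(-0.124822)/(-1.948117) = 7.745930;  |Δ| = 0.004763
h(7.745930) = -0.000572
z7 = 7.745930 − (-0.000572)·(0.004763)/(0.073772) = 7.745967;  |Δ| = 0.000037
|z7 − z6| = 0.000037 < 10^{-3}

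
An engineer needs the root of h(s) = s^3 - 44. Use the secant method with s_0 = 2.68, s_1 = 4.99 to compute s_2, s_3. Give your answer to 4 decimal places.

h(2.68) = -24.751168, h(4.99) = 80.251499
s_2 = 4.990000 − 80.251499·(4.990000 − 2.680000) / (80.251499 − (-24.751168)) = 4.990000 − (185.380963)/(105.002667) = 3.224512
h(3.224512) = -10.473213
s_3 = 3.224512 − (-10.473213)·(3.224512 − 4.990000) / (-10.473213 − 80.251499) = 3.224512 − (18.490333)/(-90.724712) = 3.428319

3.2245, 3.4283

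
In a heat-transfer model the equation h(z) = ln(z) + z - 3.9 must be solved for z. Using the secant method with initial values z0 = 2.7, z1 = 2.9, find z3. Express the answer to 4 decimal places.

2.8520

h(2.7) = -0.206748, h(2.9) = 0.064711
z2 = 2.900000 − 0.064711·(2.900000 − 2.700000) / (0.064711 − (-0.206748)) = 2.900000 − (0.012942)/(0.271459) = 2.852324
h(2.852324) = 0.000458
z3 = 2.852324 − 0.000458·(2.852324 − 2.900000) / (0.000458 − 0.064711) = 2.852324 − (-0.000022)/(-0.064253) = 2.851984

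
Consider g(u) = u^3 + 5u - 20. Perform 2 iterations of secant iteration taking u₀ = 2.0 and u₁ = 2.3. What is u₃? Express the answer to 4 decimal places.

2.1126

g(2.0) = -2.000000, g(2.3) = 3.667000
u₂ = 2.300000 − 3.667000·(2.300000 − 2.000000) / (3.667000 − (-2.000000)) = 2.300000 − (1.100100)/(5.667000) = 2.105876
g(2.105876) = -0.131661
u₃ = 2.105876 − (-0.131661)·(2.105876 − 2.300000) / (-0.131661 − 3.667000) = 2.105876 − (0.025558)/(-3.798661) = 2.112604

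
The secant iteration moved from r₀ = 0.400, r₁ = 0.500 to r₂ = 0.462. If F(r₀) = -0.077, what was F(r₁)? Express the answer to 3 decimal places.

The secant line through (0.400, -0.077) and (0.500, F(r₁)) crosses zero at r₂ = 0.462.
So (0.400, -0.077), (0.500, F(r₁)), (0.462, 0) are collinear:
F(r₁) = -0.077 · (0.500 − 0.462) / (0.400 − 0.462) = -0.077 · (0.03800)/(-0.06200) = 0.04719

0.047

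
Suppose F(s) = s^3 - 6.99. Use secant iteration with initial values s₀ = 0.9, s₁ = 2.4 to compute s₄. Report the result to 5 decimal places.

F(0.9) = -6.2610000, F(2.4) = 6.8340000
s₂ = 2.4000000 − 6.8340000·(2.4000000 − 0.9000000) / (6.8340000 − (-6.2610000)) = 2.4000000 − (10.2510000)/(13.0950000) = 1.6171821
F(1.6171821) = -2.7606191
s₃ = 1.6171821 − (-2.7606191)·(1.6171821 − 2.4000000) / (-2.7606191 − 6.8340000) = 1.6171821 − (2.1610619)/(-9.5946191) = 1.8424190
F(1.8424190) = -0.7358944
s₄ = 1.8424190 − (-0.7358944)·(1.8424190 − 1.6171821) / (-0.7358944 − (-2.7606191)) = 1.8424190 − (-0.1657506)/(2.0247247) = 1.9242823

1.92428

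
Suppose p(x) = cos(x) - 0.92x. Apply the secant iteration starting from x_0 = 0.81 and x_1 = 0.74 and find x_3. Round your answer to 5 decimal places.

0.77588

p(0.81) = -0.0557016, p(0.74) = 0.0576686
x_2 = 0.7400000 − 0.0576686·(0.7400000 − 0.8100000) / (0.0576686 − (-0.0557016)) = 0.7400000 − (-0.0040368)/(0.1133701) = 0.7756073
p(0.7756073) = 0.0004373
x_3 = 0.7756073 − 0.0004373·(0.7756073 − 0.7400000) / (0.0004373 − 0.0576686) = 0.7756073 − (0.0000156)/(-0.0572312) = 0.7758793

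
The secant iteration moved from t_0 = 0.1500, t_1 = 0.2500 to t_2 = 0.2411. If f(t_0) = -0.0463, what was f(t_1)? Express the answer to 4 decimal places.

The secant line through (0.1500, -0.0463) and (0.2500, f(t_1)) crosses zero at t_2 = 0.2411.
So (0.1500, -0.0463), (0.2500, f(t_1)), (0.2411, 0) are collinear:
f(t_1) = -0.0463 · (0.2500 − 0.2411) / (0.1500 − 0.2411) = -0.0463 · (0.008900)/(-0.091100) = 0.004523

0.0045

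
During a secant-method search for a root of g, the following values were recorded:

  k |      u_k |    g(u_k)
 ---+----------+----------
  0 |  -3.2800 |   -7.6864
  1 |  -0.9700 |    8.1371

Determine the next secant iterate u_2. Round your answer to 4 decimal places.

u_2 = -0.9700 − 8.1371·(-0.9700 − (-3.2800)) / (8.1371 − (-7.6864))
   = -0.9700 − (18.796701)/(15.823500) = -2.157898

-2.1579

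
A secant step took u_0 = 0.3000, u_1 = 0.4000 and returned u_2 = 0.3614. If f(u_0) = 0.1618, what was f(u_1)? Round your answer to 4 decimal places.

-0.1017

The secant line through (0.3000, 0.1618) and (0.4000, f(u_1)) crosses zero at u_2 = 0.3614.
So (0.3000, 0.1618), (0.4000, f(u_1)), (0.3614, 0) are collinear:
f(u_1) = 0.1618 · (0.4000 − 0.3614) / (0.3000 − 0.3614) = 0.1618 · (0.038600)/(-0.061400) = -0.101718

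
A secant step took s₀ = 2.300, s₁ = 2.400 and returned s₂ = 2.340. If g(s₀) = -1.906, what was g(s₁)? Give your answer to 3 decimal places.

2.859

The secant line through (2.300, -1.906) and (2.400, g(s₁)) crosses zero at s₂ = 2.340.
So (2.300, -1.906), (2.400, g(s₁)), (2.340, 0) are collinear:
g(s₁) = -1.906 · (2.400 − 2.340) / (2.300 − 2.340) = -1.906 · (0.06000)/(-0.04000) = 2.85900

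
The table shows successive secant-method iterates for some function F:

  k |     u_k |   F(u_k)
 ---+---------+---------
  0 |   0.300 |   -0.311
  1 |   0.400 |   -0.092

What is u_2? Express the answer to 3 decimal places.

0.442

u_2 = 0.400 − (-0.092)·(0.400 − 0.300) / (-0.092 − (-0.311))
   = 0.400 − (-0.00920)/(0.21900) = 0.44201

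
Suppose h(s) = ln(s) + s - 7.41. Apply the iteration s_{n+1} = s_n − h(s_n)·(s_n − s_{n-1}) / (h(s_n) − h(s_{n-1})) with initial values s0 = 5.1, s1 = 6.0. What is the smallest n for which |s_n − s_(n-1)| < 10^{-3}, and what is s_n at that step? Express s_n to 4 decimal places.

n = 4, s_n = 5.6741

h(5.1) = -0.680759, h(6.0) = 0.381759
s2 = 6.000000 − 0.381759·(0.900000)/(1.062519) = 5.676633;  |Δ| = 0.323367
h(5.676633) = 0.002991
s3 = 5.676633 − 0.002991·(-0.323367)/(-0.378768) = 5.674079;  |Δ| = 0.002554
h(5.674079) = -0.000012
s4 = 5.674079 − (-0.000012)·(-0.002554)/(-0.003004) = 5.674090;  |Δ| = 0.000011
|s4 − s3| = 0.000011 < 10^{-3}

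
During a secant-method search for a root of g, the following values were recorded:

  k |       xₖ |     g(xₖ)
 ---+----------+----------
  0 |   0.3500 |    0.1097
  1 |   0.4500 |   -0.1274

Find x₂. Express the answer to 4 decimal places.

0.3963

x₂ = 0.4500 − (-0.1274)·(0.4500 − 0.3500) / (-0.1274 − 0.1097)
   = 0.4500 − (-0.012740)/(-0.237100) = 0.396267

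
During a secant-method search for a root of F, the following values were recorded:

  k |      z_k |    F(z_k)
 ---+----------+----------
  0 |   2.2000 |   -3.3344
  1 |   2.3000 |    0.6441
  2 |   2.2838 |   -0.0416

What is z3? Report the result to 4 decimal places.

z3 = 2.2838 − (-0.0416)·(2.2838 − 2.3000) / (-0.0416 − 0.6441)
   = 2.2838 − (0.000674)/(-0.685700) = 2.284783

2.2848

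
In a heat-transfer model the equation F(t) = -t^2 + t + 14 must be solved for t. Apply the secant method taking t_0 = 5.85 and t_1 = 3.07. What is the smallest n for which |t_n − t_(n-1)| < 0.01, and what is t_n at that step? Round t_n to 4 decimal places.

n = 5, t_n = 4.2749

F(5.85) = -14.372500, F(3.07) = 7.645100
t_2 = 3.070000 − 7.645100·(-2.780000)/(22.017600) = 4.035290;  |Δ| = 0.965290
F(4.035290) = 1.751722
t_3 = 4.035290 − 1.751722·(0.965290)/(-5.893378) = 4.322209;  |Δ| = 0.286919
F(4.322209) = -0.359282
t_4 = 4.322209 − (-0.359282)·(0.286919)/(-2.111004) = 4.273377;  |Δ| = 0.048832
F(4.273377) = 0.011626
t_5 = 4.273377 − 0.011626·(-0.048832)/(0.370908) = 4.274908;  |Δ| = 0.001531
|t_5 − t_4| = 0.001531 < 0.01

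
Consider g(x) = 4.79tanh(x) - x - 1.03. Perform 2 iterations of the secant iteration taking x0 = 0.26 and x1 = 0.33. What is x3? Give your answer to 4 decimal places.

g(0.26) = -0.071924, g(0.33) = 0.165715
x2 = 0.330000 − 0.165715·(0.330000 − 0.260000) / (0.165715 − (-0.071924)) = 0.330000 − (0.011600)/(0.237639) = 0.281186
g(0.281186) = 0.001287
x3 = 0.281186 − 0.001287·(0.281186 − 0.330000) / (0.001287 − 0.165715) = 0.281186 − (-0.000063)/(-0.164428) = 0.280804

0.2808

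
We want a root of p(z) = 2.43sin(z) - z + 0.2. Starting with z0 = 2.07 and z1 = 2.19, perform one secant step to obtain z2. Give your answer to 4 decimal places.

p(2.07) = 0.263453, p(2.19) = -0.011152
z2 = 2.190000 − (-0.011152)·(2.190000 − 2.070000) / (-0.011152 − 0.263453) = 2.190000 − (-0.001338)/(-0.274604) = 2.185127

2.1851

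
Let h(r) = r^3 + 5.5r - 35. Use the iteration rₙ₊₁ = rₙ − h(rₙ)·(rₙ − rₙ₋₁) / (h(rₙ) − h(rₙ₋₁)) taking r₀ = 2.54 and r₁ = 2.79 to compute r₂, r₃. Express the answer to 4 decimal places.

h(2.54) = -4.642936, h(2.79) = 2.062639
r₂ = 2.790000 − 2.062639·(2.790000 − 2.540000) / (2.062639 − (-4.642936)) = 2.790000 − (0.515660)/(6.705575) = 2.713100
h(2.713100) = -0.107065
r₃ = 2.713100 − (-0.107065)·(2.713100 − 2.790000) / (-0.107065 − 2.062639) = 2.713100 − (0.008233)/(-2.169704) = 2.716895

2.7131, 2.7169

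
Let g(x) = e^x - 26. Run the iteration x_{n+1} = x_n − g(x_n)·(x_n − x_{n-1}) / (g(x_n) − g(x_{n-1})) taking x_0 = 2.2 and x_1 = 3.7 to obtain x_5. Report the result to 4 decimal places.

3.2579

g(2.2) = -16.974987, g(3.7) = 14.447304
x_2 = 3.700000 − 14.447304·(3.700000 − 2.200000) / (14.447304 − (-16.974987)) = 3.700000 − (21.670957)/(31.422291) = 3.010332
g(3.010332) = -5.705869
x_3 = 3.010332 − (-5.705869)·(3.010332 − 3.700000) / (-5.705869 − 14.447304) = 3.010332 − (3.935157)/(-20.153173) = 3.205594
g(3.205594) = -1.329847
x_4 = 3.205594 − (-1.329847)·(3.205594 − 3.010332) / (-1.329847 − (-5.705869)) = 3.205594 − (-0.259669)/(4.376022) = 3.264933
g(3.264933) = 0.178363
x_5 = 3.264933 − 0.178363·(3.264933 − 3.205594) / (0.178363 − (-1.329847)) = 3.264933 − (0.010584)/(1.508210) = 3.257916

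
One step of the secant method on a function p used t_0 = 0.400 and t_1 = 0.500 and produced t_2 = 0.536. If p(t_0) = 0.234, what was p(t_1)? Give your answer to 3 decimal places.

0.062

The secant line through (0.400, 0.234) and (0.500, p(t_1)) crosses zero at t_2 = 0.536.
So (0.400, 0.234), (0.500, p(t_1)), (0.536, 0) are collinear:
p(t_1) = 0.234 · (0.500 − 0.536) / (0.400 − 0.536) = 0.234 · (-0.03600)/(-0.13600) = 0.06194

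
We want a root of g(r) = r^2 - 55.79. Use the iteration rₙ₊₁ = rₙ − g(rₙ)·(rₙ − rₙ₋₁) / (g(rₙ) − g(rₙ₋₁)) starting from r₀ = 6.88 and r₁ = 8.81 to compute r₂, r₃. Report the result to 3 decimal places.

g(6.88) = -8.45560, g(8.81) = 21.82610
r₂ = 8.81000 − 21.82610·(8.81000 − 6.88000) / (21.82610 − (-8.45560)) = 8.81000 − (42.12437)/(30.28170) = 7.41892
g(7.41892) = -0.74968
r₃ = 7.41892 − (-0.74968)·(7.41892 − 8.81000) / (-0.74968 − 21.82610) = 7.41892 − (1.04286)/(-22.57578) = 7.46511

7.419, 7.465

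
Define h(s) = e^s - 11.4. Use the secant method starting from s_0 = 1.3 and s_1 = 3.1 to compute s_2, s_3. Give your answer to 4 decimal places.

h(1.3) = -7.730703, h(3.1) = 10.797951
s_2 = 3.100000 − 10.797951·(3.100000 − 1.300000) / (10.797951 − (-7.730703)) = 3.100000 − (19.436312)/(18.528655) = 2.051013
h(2.051013) = -3.624224
s_3 = 2.051013 − (-3.624224)·(2.051013 − 3.100000) / (-3.624224 − 10.797951) = 2.051013 − (3.801762)/(-14.422175) = 2.314619

2.0510, 2.3146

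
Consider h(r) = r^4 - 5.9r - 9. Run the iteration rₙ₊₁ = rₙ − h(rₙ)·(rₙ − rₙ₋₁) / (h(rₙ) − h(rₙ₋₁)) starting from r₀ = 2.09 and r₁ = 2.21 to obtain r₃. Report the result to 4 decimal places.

h(2.09) = -2.250702, h(2.21) = 1.815433
r₂ = 2.210000 − 1.815433·(2.210000 − 2.090000) / (1.815433 − (-2.250702)) = 2.210000 − (0.217852)/(4.066135) = 2.156423
h(2.156423) = -0.098911
r₃ = 2.156423 − (-0.098911)·(2.156423 − 2.210000) / (-0.098911 − 1.815433) = 2.156423 − (0.005299)/(-1.914344) = 2.159191

2.1592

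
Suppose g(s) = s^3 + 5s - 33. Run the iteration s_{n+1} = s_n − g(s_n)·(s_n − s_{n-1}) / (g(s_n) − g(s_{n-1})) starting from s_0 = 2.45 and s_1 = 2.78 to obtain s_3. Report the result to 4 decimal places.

g(2.45) = -6.043875, g(2.78) = 2.384952
s_2 = 2.780000 − 2.384952·(2.780000 − 2.450000) / (2.384952 − (-6.043875)) = 2.780000 − (0.787034)/(8.428827) = 2.686626
g(2.686626) = -0.174916
s_3 = 2.686626 − (-0.174916)·(2.686626 − 2.780000) / (-0.174916 − 2.384952) = 2.686626 − (0.016333)/(-2.559868) = 2.693006

2.6930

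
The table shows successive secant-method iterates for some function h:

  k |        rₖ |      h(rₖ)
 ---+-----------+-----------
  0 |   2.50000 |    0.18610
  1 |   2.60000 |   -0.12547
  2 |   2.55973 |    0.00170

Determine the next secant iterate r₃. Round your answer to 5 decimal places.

2.56027

r₃ = 2.55973 − 0.00170·(2.55973 − 2.60000) / (0.00170 − (-0.12547))
   = 2.55973 − (-0.0000685)/(0.1271700) = 2.5602683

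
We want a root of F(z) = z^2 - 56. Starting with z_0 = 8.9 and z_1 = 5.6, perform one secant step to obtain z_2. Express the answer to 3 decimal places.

7.299

F(8.9) = 23.21000, F(5.6) = -24.64000
z_2 = 5.60000 − (-24.64000)·(5.60000 − 8.90000) / (-24.64000 − 23.21000) = 5.60000 − (81.31200)/(-47.85000) = 7.29931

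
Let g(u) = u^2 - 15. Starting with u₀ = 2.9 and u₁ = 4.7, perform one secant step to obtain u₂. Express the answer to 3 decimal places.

3.767

g(2.9) = -6.59000, g(4.7) = 7.09000
u₂ = 4.70000 − 7.09000·(4.70000 − 2.90000) / (7.09000 − (-6.59000)) = 4.70000 − (12.76200)/(13.68000) = 3.76711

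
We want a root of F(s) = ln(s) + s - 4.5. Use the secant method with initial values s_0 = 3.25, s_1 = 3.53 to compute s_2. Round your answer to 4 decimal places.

3.3051

F(3.25) = -0.071345, F(3.53) = 0.291298
s_2 = 3.530000 − 0.291298·(3.530000 − 3.250000) / (0.291298 − (-0.071345)) = 3.530000 − (0.081563)/(0.362643) = 3.305086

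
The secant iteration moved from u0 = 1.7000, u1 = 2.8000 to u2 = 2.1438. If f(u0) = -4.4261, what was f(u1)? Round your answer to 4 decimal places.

6.5444

The secant line through (1.7000, -4.4261) and (2.8000, f(u1)) crosses zero at u2 = 2.1438.
So (1.7000, -4.4261), (2.8000, f(u1)), (2.1438, 0) are collinear:
f(u1) = -4.4261 · (2.8000 − 2.1438) / (1.7000 − 2.1438) = -4.4261 · (0.656200)/(-0.443800) = 6.544405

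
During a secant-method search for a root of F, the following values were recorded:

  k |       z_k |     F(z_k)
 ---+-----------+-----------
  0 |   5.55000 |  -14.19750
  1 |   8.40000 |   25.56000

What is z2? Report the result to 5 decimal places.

6.56774

z2 = 8.40000 − 25.56000·(8.40000 − 5.55000) / (25.56000 − (-14.19750))
   = 8.40000 − (72.8460000)/(39.7575000) = 6.5677419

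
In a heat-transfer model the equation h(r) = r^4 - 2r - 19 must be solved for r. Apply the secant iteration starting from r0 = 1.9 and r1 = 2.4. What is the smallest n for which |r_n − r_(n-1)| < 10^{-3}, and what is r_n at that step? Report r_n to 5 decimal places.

h(1.9) = -9.7679000, h(2.4) = 9.3776000
r2 = 2.4000000 − 9.3776000·(0.5000000)/(19.1455000) = 2.1550965;  |Δ| = 0.2449035
h(2.1550965) = -1.7393616
r3 = 2.1550965 − (-1.7393616)·(-0.2449035)/(-11.1169616) = 2.1934141;  |Δ| = 0.0383176
h(2.1934141) = -0.2404762
r4 = 2.1934141 − (-0.2404762)·(0.0383176)/(1.4988854) = 2.1995617;  |Δ| = 0.0061476
h(2.1995617) = 0.0078139
r5 = 2.1995617 − 0.0078139·(0.0061476)/(0.2482901) = 2.1993682;  |Δ| = 0.0001935
|r5 − r4| = 0.0001935 < 10^{-3}

n = 5, r_n = 2.19937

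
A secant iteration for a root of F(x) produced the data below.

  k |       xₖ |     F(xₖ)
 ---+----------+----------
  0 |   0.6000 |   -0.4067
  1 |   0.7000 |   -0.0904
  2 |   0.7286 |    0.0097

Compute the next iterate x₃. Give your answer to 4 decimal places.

x₃ = 0.7286 − 0.0097·(0.7286 − 0.7000) / (0.0097 − (-0.0904))
   = 0.7286 − (0.000277)/(0.100100) = 0.725829

0.7258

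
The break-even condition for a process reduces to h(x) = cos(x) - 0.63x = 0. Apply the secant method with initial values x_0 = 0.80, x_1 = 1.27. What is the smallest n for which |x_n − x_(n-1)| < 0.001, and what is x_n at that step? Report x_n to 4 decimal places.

n = 4, x_n = 0.9383

h(0.80) = 0.192707, h(1.27) = -0.503819
x_2 = 1.270000 − (-0.503819)·(0.470000)/(-0.696526) = 0.930034;  |Δ| = 0.339966
h(0.930034) = 0.011885
x_3 = 0.930034 − 0.011885·(-0.339966)/(0.515704) = 0.937869;  |Δ| = 0.007835
h(0.937869) = 0.000650
x_4 = 0.937869 − 0.000650·(0.007835)/(-0.011235) = 0.938322;  |Δ| = 0.000453
|x_4 − x_3| = 0.000453 < 0.001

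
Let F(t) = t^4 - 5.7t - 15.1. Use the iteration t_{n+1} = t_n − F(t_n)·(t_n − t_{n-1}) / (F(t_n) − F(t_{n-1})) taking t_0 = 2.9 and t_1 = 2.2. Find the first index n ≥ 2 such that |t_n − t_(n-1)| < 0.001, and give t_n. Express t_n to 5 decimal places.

F(2.9) = 39.0981000, F(2.2) = -4.2144000
t_2 = 2.2000000 − (-4.2144000)·(-0.7000000)/(-43.3125000) = 2.2681115;  |Δ| = 0.0681115
F(2.2681115) = -1.5641061
t_3 = 2.2681115 − (-1.5641061)·(0.0681115)/(2.6502939) = 2.3083084;  |Δ| = 0.0401969
F(2.3083084) = 0.1332928
t_4 = 2.3083084 − 0.1332928·(0.0401969)/(1.6973989) = 2.3051519;  |Δ| = 0.0031566
F(2.3051519) = -0.0036913
t_5 = 2.3051519 − (-0.0036913)·(-0.0031566)/(-0.1369842) = 2.3052369;  |Δ| = 0.0000851
|t_5 − t_4| = 0.0000851 < 0.001

n = 5, t_n = 2.30524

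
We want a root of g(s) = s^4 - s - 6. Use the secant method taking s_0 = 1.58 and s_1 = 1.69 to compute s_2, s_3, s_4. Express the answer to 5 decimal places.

g(1.58) = -1.3479870, g(1.69) = 0.4673072
s_2 = 1.6900000 − 0.4673072·(1.6900000 − 1.5800000) / (0.4673072 − (-1.3479870)) = 1.6900000 − (0.0514038)/(1.8152942) = 1.6616829
g(1.6616829) = -0.0375116
s_3 = 1.6616829 − (-0.0375116)·(1.6616829 − 1.6900000) / (-0.0375116 − 0.4673072) = 1.6616829 − (0.0010622)/(-0.5048188) = 1.6637871
g(1.6637871) = -0.0009250
s_4 = 1.6637871 − (-0.0009250)·(1.6637871 − 1.6616829) / (-0.0009250 − (-0.0375116)) = 1.6637871 − (-0.0000019)/(0.0365866) = 1.6638403

1.66168, 1.66379, 1.66384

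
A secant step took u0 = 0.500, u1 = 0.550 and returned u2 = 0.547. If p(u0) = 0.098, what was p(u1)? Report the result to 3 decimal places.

The secant line through (0.500, 0.098) and (0.550, p(u1)) crosses zero at u2 = 0.547.
So (0.500, 0.098), (0.550, p(u1)), (0.547, 0) are collinear:
p(u1) = 0.098 · (0.550 − 0.547) / (0.500 − 0.547) = 0.098 · (0.00300)/(-0.04700) = -0.00626

-0.006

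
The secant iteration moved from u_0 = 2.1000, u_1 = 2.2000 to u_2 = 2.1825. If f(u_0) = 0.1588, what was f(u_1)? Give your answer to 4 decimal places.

The secant line through (2.1000, 0.1588) and (2.2000, f(u_1)) crosses zero at u_2 = 2.1825.
So (2.1000, 0.1588), (2.2000, f(u_1)), (2.1825, 0) are collinear:
f(u_1) = 0.1588 · (2.2000 − 2.1825) / (2.1000 − 2.1825) = 0.1588 · (0.017500)/(-0.082500) = -0.033685

-0.0337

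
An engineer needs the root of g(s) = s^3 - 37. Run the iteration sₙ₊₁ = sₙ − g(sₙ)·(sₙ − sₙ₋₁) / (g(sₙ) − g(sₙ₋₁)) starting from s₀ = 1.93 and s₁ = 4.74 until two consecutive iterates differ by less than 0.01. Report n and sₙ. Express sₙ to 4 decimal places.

n = 6, sₙ = 3.3322

g(1.93) = -29.810943, g(4.74) = 69.496424
s₂ = 4.740000 − 69.496424·(2.810000)/(99.307367) = 2.773530;  |Δ| = 1.966470
g(2.773530) = -15.664706
s₃ = 2.773530 − (-15.664706)·(-1.966470)/(-85.161130) = 3.135246;  |Δ| = 0.361716
g(3.135246) = -6.181249
s₄ = 3.135246 − (-6.181249)·(0.361716)/(9.483457) = 3.371011;  |Δ| = 0.235764
g(3.371011) = 1.307192
s₅ = 3.371011 − 1.307192·(0.235764)/(7.488440) = 3.329855;  |Δ| = 0.041155
g(3.329855) = -0.078779
s₆ = 3.329855 − (-0.078779)·(-0.041155)/(-1.385971) = 3.332195;  |Δ| = 0.002339
|s₆ − s₅| = 0.002339 < 0.01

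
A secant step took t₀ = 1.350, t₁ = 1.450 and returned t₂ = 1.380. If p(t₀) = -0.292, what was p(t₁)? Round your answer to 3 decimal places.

0.681

The secant line through (1.350, -0.292) and (1.450, p(t₁)) crosses zero at t₂ = 1.380.
So (1.350, -0.292), (1.450, p(t₁)), (1.380, 0) are collinear:
p(t₁) = -0.292 · (1.450 − 1.380) / (1.350 − 1.380) = -0.292 · (0.07000)/(-0.03000) = 0.68133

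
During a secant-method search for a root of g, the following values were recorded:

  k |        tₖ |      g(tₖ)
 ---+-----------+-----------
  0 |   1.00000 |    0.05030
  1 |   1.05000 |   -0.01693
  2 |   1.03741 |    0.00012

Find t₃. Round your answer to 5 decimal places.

t₃ = 1.03741 − 0.00012·(1.03741 − 1.05000) / (0.00012 − (-0.01693))
   = 1.03741 − (-0.0000015)/(0.0170500) = 1.0374986

1.03750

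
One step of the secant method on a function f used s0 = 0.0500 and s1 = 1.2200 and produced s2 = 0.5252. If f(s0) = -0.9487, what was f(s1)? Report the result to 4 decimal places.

1.3871

The secant line through (0.0500, -0.9487) and (1.2200, f(s1)) crosses zero at s2 = 0.5252.
So (0.0500, -0.9487), (1.2200, f(s1)), (0.5252, 0) are collinear:
f(s1) = -0.9487 · (1.2200 − 0.5252) / (0.0500 − 0.5252) = -0.9487 · (0.694800)/(-0.475200) = 1.387114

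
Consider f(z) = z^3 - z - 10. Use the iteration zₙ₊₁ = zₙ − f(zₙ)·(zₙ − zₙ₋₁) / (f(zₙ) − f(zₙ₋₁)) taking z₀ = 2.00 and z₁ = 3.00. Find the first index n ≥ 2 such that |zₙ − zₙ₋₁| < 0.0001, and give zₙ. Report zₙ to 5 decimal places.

f(2.00) = -4.0000000, f(3.00) = 14.0000000
z₂ = 3.0000000 − 14.0000000·(1.0000000)/(18.0000000) = 2.2222222;  |Δ| = 0.7777778
f(2.2222222) = -1.2482853
z₃ = 2.2222222 − (-1.2482853)·(-0.7777778)/(-15.2482853) = 2.2858942;  |Δ| = 0.0636720
f(2.2858942) = -0.3413830
z₄ = 2.2858942 − (-0.3413830)·(0.0636720)/(0.9069023) = 2.3098621;  |Δ| = 0.0239679
f(2.3098621) = 0.0143215
z₅ = 2.3098621 − 0.0143215·(0.0239679)/(0.3557045) = 2.3088971;  |Δ| = 0.0009650
f(2.3088971) = -0.0001533
z₆ = 2.3088971 − (-0.0001533)·(-0.0009650)/(-0.0144747) = 2.3089073;  |Δ| = 0.0000102
|z₆ − z₅| = 0.0000102 < 0.0001

n = 6, zₙ = 2.30891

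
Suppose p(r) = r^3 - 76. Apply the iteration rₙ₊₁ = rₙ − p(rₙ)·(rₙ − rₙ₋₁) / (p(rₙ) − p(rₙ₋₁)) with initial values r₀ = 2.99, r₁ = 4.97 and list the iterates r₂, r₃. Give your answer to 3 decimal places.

4.006, 4.199

p(2.99) = -49.26910, p(4.97) = 46.76347
r₂ = 4.97000 − 46.76347·(4.97000 − 2.99000) / (46.76347 − (-49.26910)) = 4.97000 − (92.59168)/(96.03257) = 4.00583
p(4.00583) = -11.71973
r₃ = 4.00583 − (-11.71973)·(4.00583 − 4.97000) / (-11.71973 − 46.76347) = 4.00583 − (11.29980)/(-58.48320) = 4.19905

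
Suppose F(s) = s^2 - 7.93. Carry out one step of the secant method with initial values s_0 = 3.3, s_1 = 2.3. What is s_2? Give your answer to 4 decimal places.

F(3.3) = 2.960000, F(2.3) = -2.640000
s_2 = 2.300000 − (-2.640000)·(2.300000 − 3.300000) / (-2.640000 − 2.960000) = 2.300000 − (2.640000)/(-5.600000) = 2.771429

2.7714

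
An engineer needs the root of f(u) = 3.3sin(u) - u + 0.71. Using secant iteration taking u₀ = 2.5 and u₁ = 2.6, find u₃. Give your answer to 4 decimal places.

2.5501

f(2.5) = 0.184958, f(2.6) = -0.188845
u₂ = 2.600000 − (-0.188845)·(2.600000 − 2.500000) / (-0.188845 − 0.184958) = 2.600000 − (-0.018885)/(-0.373804) = 2.549480
f(2.549480) = 0.002300
u₃ = 2.549480 − 0.002300·(2.549480 − 2.600000) / (0.002300 − (-0.188845)) = 2.549480 − (-0.000116)/(0.191146) = 2.550088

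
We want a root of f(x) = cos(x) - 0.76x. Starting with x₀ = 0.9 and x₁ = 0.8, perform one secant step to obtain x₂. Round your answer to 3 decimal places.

0.859

f(0.9) = -0.06239, f(0.8) = 0.08871
x₂ = 0.80000 − 0.08871·(0.80000 − 0.90000) / (0.08871 − (-0.06239)) = 0.80000 − (-0.00887)/(0.15110) = 0.85871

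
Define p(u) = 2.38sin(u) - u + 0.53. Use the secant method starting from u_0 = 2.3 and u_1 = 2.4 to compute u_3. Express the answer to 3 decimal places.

p(2.3) = 0.00478, p(2.4) = -0.26240
u_2 = 2.40000 − (-0.26240)·(2.40000 − 2.30000) / (-0.26240 − 0.00478) = 2.40000 − (-0.02624)/(-0.26718) = 2.30179
p(2.30179) = 0.00015
u_3 = 2.30179 − 0.00015·(2.30179 − 2.40000) / (0.00015 − (-0.26240)) = 2.30179 − (-0.00001)/(0.26255) = 2.30184

2.302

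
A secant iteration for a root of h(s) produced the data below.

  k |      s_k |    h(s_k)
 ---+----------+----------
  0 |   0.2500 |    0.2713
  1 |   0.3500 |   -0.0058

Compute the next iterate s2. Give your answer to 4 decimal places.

0.3479

s2 = 0.3500 − (-0.0058)·(0.3500 − 0.2500) / (-0.0058 − 0.2713)
   = 0.3500 − (-0.000580)/(-0.277100) = 0.347907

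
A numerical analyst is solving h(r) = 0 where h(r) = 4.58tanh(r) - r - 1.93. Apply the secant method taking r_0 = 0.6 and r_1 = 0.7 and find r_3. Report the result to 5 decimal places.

0.63181

h(0.6) = -0.0703130, h(0.7) = 0.1380044
r_2 = 0.7000000 − 0.1380044·(0.7000000 − 0.6000000) / (0.1380044 − (-0.0703130)) = 0.7000000 − (0.0138004)/(0.2083174) = 0.6337528
h(0.6337528) = 0.0039367
r_3 = 0.6337528 − 0.0039367·(0.6337528 − 0.7000000) / (0.0039367 − 0.1380044) = 0.6337528 − (-0.0002608)/(-0.1340677) = 0.6318075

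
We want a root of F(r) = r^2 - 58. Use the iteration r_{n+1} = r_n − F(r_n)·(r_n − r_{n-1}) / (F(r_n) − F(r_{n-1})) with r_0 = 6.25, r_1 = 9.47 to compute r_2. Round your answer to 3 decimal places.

F(6.25) = -18.93750, F(9.47) = 31.68090
r_2 = 9.47000 − 31.68090·(9.47000 − 6.25000) / (31.68090 − (-18.93750)) = 9.47000 − (102.01250)/(50.61840) = 7.45468

7.455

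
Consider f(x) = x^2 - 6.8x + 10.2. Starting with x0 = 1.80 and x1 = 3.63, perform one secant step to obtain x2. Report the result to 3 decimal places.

f(1.80) = 1.20000, f(3.63) = -1.30710
x2 = 3.63000 − (-1.30710)·(3.63000 − 1.80000) / (-1.30710 − 1.20000) = 3.63000 − (-2.39199)/(-2.50710) = 2.67591

2.676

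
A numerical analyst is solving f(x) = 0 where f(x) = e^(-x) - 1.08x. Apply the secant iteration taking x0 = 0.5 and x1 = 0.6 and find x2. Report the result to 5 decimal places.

f(0.5) = 0.0665307, f(0.6) = -0.0991884
x2 = 0.6000000 − (-0.0991884)·(0.6000000 − 0.5000000) / (-0.0991884 − 0.0665307) = 0.6000000 − (-0.0099188)/(-0.1657190) = 0.5401467

0.54015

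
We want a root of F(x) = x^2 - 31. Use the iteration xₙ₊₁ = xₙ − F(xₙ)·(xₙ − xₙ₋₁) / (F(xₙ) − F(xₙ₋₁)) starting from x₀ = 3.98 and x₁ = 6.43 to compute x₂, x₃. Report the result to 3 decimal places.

5.436, 5.558

F(3.98) = -15.15960, F(6.43) = 10.34490
x₂ = 6.43000 − 10.34490·(6.43000 − 3.98000) / (10.34490 − (-15.15960)) = 6.43000 − (25.34500)/(25.50450) = 5.43625
F(5.43625) = -1.44715
x₃ = 5.43625 − (-1.44715)·(5.43625 − 6.43000) / (-1.44715 − 10.34490) = 5.43625 − (1.43810)/(-11.79205) = 5.55821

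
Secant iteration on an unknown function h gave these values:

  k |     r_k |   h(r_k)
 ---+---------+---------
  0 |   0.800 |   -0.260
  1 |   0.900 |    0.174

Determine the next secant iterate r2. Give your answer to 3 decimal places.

r2 = 0.900 − 0.174·(0.900 − 0.800) / (0.174 − (-0.260))
   = 0.900 − (0.01740)/(0.43400) = 0.85991

0.860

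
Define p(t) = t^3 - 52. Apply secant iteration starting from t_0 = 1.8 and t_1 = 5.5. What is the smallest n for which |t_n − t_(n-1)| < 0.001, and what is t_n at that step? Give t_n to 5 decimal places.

p(1.8) = -46.1680000, p(5.5) = 114.3750000
t_2 = 5.5000000 − 114.3750000·(3.7000000)/(160.5430000) = 2.8640240;  |Δ| = 2.6359760
p(2.8640240) = -28.5074616
t_3 = 2.8640240 − (-28.5074616)·(-2.6359760)/(-142.8824616) = 3.3899457;  |Δ| = 0.5259217
p(3.3899457) = -13.0436545
t_4 = 3.3899457 − (-13.0436545)·(0.5259217)/(15.4638072) = 3.8335583;  |Δ| = 0.4436127
p(3.8335583) = 4.3386228
t_5 = 3.8335583 − 4.3386228·(0.4436127)/(17.3822773) = 3.7228324;  |Δ| = 0.1107259
p(3.7228324) = -0.4034730
t_6 = 3.7228324 − (-0.4034730)·(-0.1107259)/(-4.7420959) = 3.7322534;  |Δ| = 0.0094209
p(3.7322534) = -0.0107737
t_7 = 3.7322534 − (-0.0107737)·(0.0094209)/(0.3926993) = 3.7325118;  |Δ| = 0.0002585
|t_7 − t_6| = 0.0002585 < 0.001

n = 7, t_n = 3.73251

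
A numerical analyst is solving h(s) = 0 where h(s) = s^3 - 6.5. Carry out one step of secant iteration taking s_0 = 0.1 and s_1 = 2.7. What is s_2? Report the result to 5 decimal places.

h(0.1) = -6.4990000, h(2.7) = 13.1830000
s_2 = 2.7000000 − 13.1830000·(2.7000000 − 0.1000000) / (13.1830000 − (-6.4990000)) = 2.7000000 − (34.2758000)/(19.6820000) = 0.9585205

0.95852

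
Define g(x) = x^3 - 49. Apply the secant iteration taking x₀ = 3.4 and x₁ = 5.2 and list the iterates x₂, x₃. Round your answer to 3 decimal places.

g(3.4) = -9.69600, g(5.2) = 91.60800
x₂ = 5.20000 − 91.60800·(5.20000 − 3.40000) / (91.60800 − (-9.69600)) = 5.20000 − (164.89440)/(101.30400) = 3.57228
g(3.57228) = -3.41342
x₃ = 3.57228 − (-3.41342)·(3.57228 − 5.20000) / (-3.41342 − 91.60800) = 3.57228 − (5.55609)/(-95.02142) = 3.63075

3.572, 3.631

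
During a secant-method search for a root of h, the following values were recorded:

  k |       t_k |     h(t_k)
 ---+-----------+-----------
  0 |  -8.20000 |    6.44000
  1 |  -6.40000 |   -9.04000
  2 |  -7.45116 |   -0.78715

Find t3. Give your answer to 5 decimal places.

t3 = -7.45116 − (-0.78715)·(-7.45116 − (-6.40000)) / (-0.78715 − (-9.04000))
   = -7.45116 − (0.8274206)/(8.2528500) = -7.5514188

-7.55142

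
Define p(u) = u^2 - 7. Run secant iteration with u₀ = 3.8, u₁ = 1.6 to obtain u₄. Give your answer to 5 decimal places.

2.64322

p(3.8) = 7.4400000, p(1.6) = -4.4400000
u₂ = 1.6000000 − (-4.4400000)·(1.6000000 − 3.8000000) / (-4.4400000 − 7.4400000) = 1.6000000 − (9.7680000)/(-11.8800000) = 2.4222222
p(2.4222222) = -1.1328395
u₃ = 2.4222222 − (-1.1328395)·(2.4222222 − 1.6000000) / (-1.1328395 − (-4.4400000)) = 2.4222222 − (-0.9314458)/(3.3071605) = 2.7038674
p(2.7038674) = 0.3108989
u₄ = 2.7038674 − 0.3108989·(2.7038674 − 2.4222222) / (0.3108989 − (-1.1328395)) = 2.7038674 − (0.0875632)/(1.4437384) = 2.6432171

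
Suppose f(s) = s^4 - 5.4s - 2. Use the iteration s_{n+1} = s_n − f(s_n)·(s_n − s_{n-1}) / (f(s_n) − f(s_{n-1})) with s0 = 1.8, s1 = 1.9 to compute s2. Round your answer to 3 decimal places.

1.861

f(1.8) = -1.22240, f(1.9) = 0.77210
s2 = 1.90000 − 0.77210·(1.90000 − 1.80000) / (0.77210 − (-1.22240)) = 1.90000 − (0.07721)/(1.99450) = 1.86129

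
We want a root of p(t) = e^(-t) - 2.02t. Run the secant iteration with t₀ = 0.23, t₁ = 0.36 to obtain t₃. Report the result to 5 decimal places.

0.34915

p(0.23) = 0.3299336, p(0.36) = -0.0295237
t₂ = 0.3600000 − (-0.0295237)·(0.3600000 − 0.2300000) / (-0.0295237 − 0.3299336) = 0.3600000 − (-0.0038381)/(-0.3594573) = 0.3493226
p(0.3493226) = -0.0004660
t₃ = 0.3493226 − (-0.0004660)·(0.3493226 − 0.3600000) / (-0.0004660 − (-0.0295237)) = 0.3493226 − (0.0000050)/(0.0290577) = 0.3491513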